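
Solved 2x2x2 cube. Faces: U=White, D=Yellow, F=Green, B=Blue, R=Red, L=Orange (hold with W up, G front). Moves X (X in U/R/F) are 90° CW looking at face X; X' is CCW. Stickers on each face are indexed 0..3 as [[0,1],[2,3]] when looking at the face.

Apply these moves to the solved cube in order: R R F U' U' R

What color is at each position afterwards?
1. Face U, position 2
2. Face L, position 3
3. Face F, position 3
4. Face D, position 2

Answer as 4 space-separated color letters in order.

Answer: Y W W Y

Derivation:
After move 1 (R): R=RRRR U=WGWG F=GYGY D=YBYB B=WBWB
After move 2 (R): R=RRRR U=WYWY F=GBGB D=YWYW B=GBGB
After move 3 (F): F=GGBB U=WYOO R=WRYR D=RRYW L=OYOW
After move 4 (U'): U=YOWO F=OYBB R=GGYR B=WRGB L=GBOW
After move 5 (U'): U=OOYW F=GBBB R=OYYR B=GGGB L=WROW
After move 6 (R): R=YORY U=OBYB F=GRBW D=RGYG B=WGOB
Query 1: U[2] = Y
Query 2: L[3] = W
Query 3: F[3] = W
Query 4: D[2] = Y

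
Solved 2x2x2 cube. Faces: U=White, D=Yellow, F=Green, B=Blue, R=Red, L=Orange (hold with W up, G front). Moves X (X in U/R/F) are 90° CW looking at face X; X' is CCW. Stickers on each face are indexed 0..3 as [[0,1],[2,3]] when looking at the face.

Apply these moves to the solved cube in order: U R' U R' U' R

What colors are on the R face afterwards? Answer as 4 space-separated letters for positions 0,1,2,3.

After move 1 (U): U=WWWW F=RRGG R=BBRR B=OOBB L=GGOO
After move 2 (R'): R=BRBR U=WBWO F=RWGW D=YRYG B=YOYB
After move 3 (U): U=WWOB F=BRGW R=YOBR B=GGYB L=RWOO
After move 4 (R'): R=ORYB U=WYOG F=BWGB D=YRYW B=GGRB
After move 5 (U'): U=YGWO F=RWGB R=BWYB B=ORRB L=GGOO
After move 6 (R): R=YBBW U=YWWB F=RRGW D=YRYO B=ORGB
Query: R face = YBBW

Answer: Y B B W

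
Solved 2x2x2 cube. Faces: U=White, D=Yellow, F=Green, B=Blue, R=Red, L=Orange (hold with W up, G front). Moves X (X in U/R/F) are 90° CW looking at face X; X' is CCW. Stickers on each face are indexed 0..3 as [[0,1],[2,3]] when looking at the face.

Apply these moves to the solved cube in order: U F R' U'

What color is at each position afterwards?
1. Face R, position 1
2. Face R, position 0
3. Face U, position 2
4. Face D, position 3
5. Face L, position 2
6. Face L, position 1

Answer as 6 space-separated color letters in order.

Answer: W G W R O O

Derivation:
After move 1 (U): U=WWWW F=RRGG R=BBRR B=OOBB L=GGOO
After move 2 (F): F=GRGR U=WWOG R=WBWR D=RBYY L=GYOY
After move 3 (R'): R=BRWW U=WBOO F=GWGG D=RRYR B=YOBB
After move 4 (U'): U=BOWO F=GYGG R=GWWW B=BRBB L=YOOY
Query 1: R[1] = W
Query 2: R[0] = G
Query 3: U[2] = W
Query 4: D[3] = R
Query 5: L[2] = O
Query 6: L[1] = O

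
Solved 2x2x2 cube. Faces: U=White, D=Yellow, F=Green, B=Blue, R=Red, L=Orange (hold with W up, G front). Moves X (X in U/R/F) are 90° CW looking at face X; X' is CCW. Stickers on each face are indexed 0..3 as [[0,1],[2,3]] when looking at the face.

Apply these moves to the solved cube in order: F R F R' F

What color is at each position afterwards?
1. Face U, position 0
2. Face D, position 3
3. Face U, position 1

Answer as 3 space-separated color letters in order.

Answer: W R W

Derivation:
After move 1 (F): F=GGGG U=WWOO R=WRWR D=RRYY L=OYOY
After move 2 (R): R=WWRR U=WGOG F=GRGY D=RBYB B=OBWB
After move 3 (F): F=GGYR U=WGYY R=OWGR D=RWYB L=OROB
After move 4 (R'): R=WROG U=WWYO F=GGYY D=RGYR B=BBWB
After move 5 (F): F=YGYG U=WWBR R=YROG D=OWYR L=OROG
Query 1: U[0] = W
Query 2: D[3] = R
Query 3: U[1] = W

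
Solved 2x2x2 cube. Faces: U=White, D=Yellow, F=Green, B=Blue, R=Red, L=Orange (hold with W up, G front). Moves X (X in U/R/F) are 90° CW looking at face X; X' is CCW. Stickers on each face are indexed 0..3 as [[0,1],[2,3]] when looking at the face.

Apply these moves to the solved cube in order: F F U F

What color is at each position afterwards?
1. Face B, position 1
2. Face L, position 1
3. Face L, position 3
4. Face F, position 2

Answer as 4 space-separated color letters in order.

After move 1 (F): F=GGGG U=WWOO R=WRWR D=RRYY L=OYOY
After move 2 (F): F=GGGG U=WWYY R=OROR D=WWYY L=OROR
After move 3 (U): U=YWYW F=ORGG R=BBOR B=ORBB L=GGOR
After move 4 (F): F=GOGR U=YWRG R=YBWR D=OBYY L=GWOW
Query 1: B[1] = R
Query 2: L[1] = W
Query 3: L[3] = W
Query 4: F[2] = G

Answer: R W W G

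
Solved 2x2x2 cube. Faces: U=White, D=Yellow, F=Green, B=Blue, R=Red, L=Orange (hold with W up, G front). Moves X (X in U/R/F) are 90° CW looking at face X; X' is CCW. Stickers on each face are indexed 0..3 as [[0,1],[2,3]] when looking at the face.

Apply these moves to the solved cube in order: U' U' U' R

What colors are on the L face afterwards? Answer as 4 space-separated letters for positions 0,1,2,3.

After move 1 (U'): U=WWWW F=OOGG R=GGRR B=RRBB L=BBOO
After move 2 (U'): U=WWWW F=BBGG R=OORR B=GGBB L=RROO
After move 3 (U'): U=WWWW F=RRGG R=BBRR B=OOBB L=GGOO
After move 4 (R): R=RBRB U=WRWG F=RYGY D=YBYO B=WOWB
Query: L face = GGOO

Answer: G G O O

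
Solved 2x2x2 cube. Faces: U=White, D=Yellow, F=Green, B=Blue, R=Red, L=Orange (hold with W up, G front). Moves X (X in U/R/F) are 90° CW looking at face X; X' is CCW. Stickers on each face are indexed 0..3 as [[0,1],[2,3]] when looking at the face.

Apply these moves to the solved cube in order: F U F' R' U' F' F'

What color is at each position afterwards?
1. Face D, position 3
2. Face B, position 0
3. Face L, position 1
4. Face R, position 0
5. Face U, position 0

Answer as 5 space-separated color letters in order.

After move 1 (F): F=GGGG U=WWOO R=WRWR D=RRYY L=OYOY
After move 2 (U): U=OWOW F=WRGG R=BBWR B=OYBB L=GGOY
After move 3 (F'): F=RGWG U=OWBW R=RBRR D=GYYY L=GWOO
After move 4 (R'): R=BRRR U=OBBO F=RWWW D=GGYG B=YYYB
After move 5 (U'): U=BOOB F=GWWW R=RWRR B=BRYB L=YYOO
After move 6 (F'): F=WWGW U=BORR R=GWGR D=YOYG L=YBOO
After move 7 (F'): F=WWWG U=BOGG R=OWYR D=BOYG L=YROR
Query 1: D[3] = G
Query 2: B[0] = B
Query 3: L[1] = R
Query 4: R[0] = O
Query 5: U[0] = B

Answer: G B R O B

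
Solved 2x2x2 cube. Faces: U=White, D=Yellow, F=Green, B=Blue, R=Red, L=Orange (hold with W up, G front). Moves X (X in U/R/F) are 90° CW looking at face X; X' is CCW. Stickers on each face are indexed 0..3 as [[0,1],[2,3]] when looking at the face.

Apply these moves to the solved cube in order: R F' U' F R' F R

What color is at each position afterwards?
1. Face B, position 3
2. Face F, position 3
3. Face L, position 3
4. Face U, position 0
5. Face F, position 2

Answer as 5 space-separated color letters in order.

Answer: B G O G B

Derivation:
After move 1 (R): R=RRRR U=WGWG F=GYGY D=YBYB B=WBWB
After move 2 (F'): F=YYGG U=WGRR R=BRYR D=OOYB L=OGOW
After move 3 (U'): U=GRWR F=OGGG R=YYYR B=BRWB L=WBOW
After move 4 (F): F=GOGG U=GRWB R=WYRR D=YYYB L=WOOO
After move 5 (R'): R=YRWR U=GWWB F=GRGB D=YOYG B=BRYB
After move 6 (F): F=GGBR U=GWOO R=WRBR D=WYYG L=WYOO
After move 7 (R): R=BWRR U=GGOR F=GYBG D=WYYB B=ORWB
Query 1: B[3] = B
Query 2: F[3] = G
Query 3: L[3] = O
Query 4: U[0] = G
Query 5: F[2] = B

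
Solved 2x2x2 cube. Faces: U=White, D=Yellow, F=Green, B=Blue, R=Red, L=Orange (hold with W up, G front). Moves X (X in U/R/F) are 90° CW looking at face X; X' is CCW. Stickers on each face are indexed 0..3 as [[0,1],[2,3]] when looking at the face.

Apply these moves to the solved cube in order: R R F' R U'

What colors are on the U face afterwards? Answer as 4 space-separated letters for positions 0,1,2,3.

After move 1 (R): R=RRRR U=WGWG F=GYGY D=YBYB B=WBWB
After move 2 (R): R=RRRR U=WYWY F=GBGB D=YWYW B=GBGB
After move 3 (F'): F=BBGG U=WYRR R=WRYR D=OOYW L=OYOW
After move 4 (R): R=YWRR U=WBRG F=BOGW D=OGYG B=RBYB
After move 5 (U'): U=BGWR F=OYGW R=BORR B=YWYB L=RBOW
Query: U face = BGWR

Answer: B G W R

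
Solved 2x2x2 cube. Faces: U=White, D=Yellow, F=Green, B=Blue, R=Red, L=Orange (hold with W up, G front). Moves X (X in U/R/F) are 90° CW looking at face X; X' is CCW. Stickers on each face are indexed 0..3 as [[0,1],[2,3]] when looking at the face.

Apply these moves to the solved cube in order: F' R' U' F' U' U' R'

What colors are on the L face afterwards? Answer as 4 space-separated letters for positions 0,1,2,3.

Answer: G W O W

Derivation:
After move 1 (F'): F=GGGG U=WWRR R=YRYR D=OOYY L=OWOW
After move 2 (R'): R=RRYY U=WBRB F=GWGR D=OGYG B=YBOB
After move 3 (U'): U=BBWR F=OWGR R=GWYY B=RROB L=YBOW
After move 4 (F'): F=WROG U=BBGY R=GWOY D=BWYG L=YROW
After move 5 (U'): U=BYBG F=YROG R=WROY B=GWOB L=RROW
After move 6 (U'): U=YGBB F=RROG R=YROY B=WROB L=GWOW
After move 7 (R'): R=RYYO U=YOBW F=RGOB D=BRYG B=GRWB
Query: L face = GWOW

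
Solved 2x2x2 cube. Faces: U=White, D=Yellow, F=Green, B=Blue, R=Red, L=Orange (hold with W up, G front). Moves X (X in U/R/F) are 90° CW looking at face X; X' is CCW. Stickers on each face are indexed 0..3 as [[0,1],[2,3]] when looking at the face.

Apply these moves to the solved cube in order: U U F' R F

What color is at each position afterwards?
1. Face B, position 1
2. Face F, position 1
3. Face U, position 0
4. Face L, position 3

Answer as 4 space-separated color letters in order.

Answer: G B W B

Derivation:
After move 1 (U): U=WWWW F=RRGG R=BBRR B=OOBB L=GGOO
After move 2 (U): U=WWWW F=BBGG R=OORR B=GGBB L=RROO
After move 3 (F'): F=BGBG U=WWOR R=YOYR D=ROYY L=RWOW
After move 4 (R): R=YYRO U=WGOG F=BOBY D=RBYG B=RGWB
After move 5 (F): F=BBYO U=WGWW R=OYGO D=RYYG L=RROB
Query 1: B[1] = G
Query 2: F[1] = B
Query 3: U[0] = W
Query 4: L[3] = B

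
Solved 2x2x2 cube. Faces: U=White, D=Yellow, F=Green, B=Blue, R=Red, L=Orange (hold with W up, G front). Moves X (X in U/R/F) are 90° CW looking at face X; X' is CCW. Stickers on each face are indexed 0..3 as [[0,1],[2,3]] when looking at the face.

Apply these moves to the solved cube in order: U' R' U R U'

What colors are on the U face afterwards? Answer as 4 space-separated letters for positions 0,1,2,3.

Answer: R W W R

Derivation:
After move 1 (U'): U=WWWW F=OOGG R=GGRR B=RRBB L=BBOO
After move 2 (R'): R=GRGR U=WBWR F=OWGW D=YOYG B=YRYB
After move 3 (U): U=WWRB F=GRGW R=YRGR B=BBYB L=OWOO
After move 4 (R): R=GYRR U=WRRW F=GOGG D=YYYB B=BBWB
After move 5 (U'): U=RWWR F=OWGG R=GORR B=GYWB L=BBOO
Query: U face = RWWR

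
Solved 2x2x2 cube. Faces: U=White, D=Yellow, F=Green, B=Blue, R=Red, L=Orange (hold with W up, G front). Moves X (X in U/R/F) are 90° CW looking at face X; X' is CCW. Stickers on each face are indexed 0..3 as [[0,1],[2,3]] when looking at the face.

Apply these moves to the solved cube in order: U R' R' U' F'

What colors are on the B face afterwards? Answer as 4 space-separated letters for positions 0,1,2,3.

Answer: R R R B

Derivation:
After move 1 (U): U=WWWW F=RRGG R=BBRR B=OOBB L=GGOO
After move 2 (R'): R=BRBR U=WBWO F=RWGW D=YRYG B=YOYB
After move 3 (R'): R=RRBB U=WYWY F=RBGO D=YWYW B=GORB
After move 4 (U'): U=YYWW F=GGGO R=RBBB B=RRRB L=GOOO
After move 5 (F'): F=GOGG U=YYRB R=WBYB D=OOYW L=GWOW
Query: B face = RRRB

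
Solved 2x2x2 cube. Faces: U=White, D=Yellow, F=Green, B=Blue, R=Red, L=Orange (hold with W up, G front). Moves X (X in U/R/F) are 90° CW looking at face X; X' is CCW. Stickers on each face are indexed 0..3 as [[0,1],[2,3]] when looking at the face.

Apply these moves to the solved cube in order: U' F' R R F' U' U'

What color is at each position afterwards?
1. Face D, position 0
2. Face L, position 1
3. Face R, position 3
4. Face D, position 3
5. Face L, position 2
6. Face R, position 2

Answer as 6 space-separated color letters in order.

Answer: W Y Y R O B

Derivation:
After move 1 (U'): U=WWWW F=OOGG R=GGRR B=RRBB L=BBOO
After move 2 (F'): F=OGOG U=WWGR R=YGYR D=BOYY L=BWOW
After move 3 (R): R=YYRG U=WGGG F=OOOY D=BBYR B=RRWB
After move 4 (R): R=RYGY U=WOGY F=OBOR D=BWYR B=GRGB
After move 5 (F'): F=BROO U=WORG R=WYBY D=WWYR L=BYOG
After move 6 (U'): U=OGWR F=BYOO R=BRBY B=WYGB L=GROG
After move 7 (U'): U=GROW F=GROO R=BYBY B=BRGB L=WYOG
Query 1: D[0] = W
Query 2: L[1] = Y
Query 3: R[3] = Y
Query 4: D[3] = R
Query 5: L[2] = O
Query 6: R[2] = B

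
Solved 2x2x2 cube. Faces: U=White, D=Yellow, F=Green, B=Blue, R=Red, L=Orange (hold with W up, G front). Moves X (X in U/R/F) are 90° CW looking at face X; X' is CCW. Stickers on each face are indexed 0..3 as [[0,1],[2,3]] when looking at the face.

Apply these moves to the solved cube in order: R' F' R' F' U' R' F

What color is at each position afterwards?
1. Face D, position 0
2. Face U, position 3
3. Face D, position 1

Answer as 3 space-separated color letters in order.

After move 1 (R'): R=RRRR U=WBWB F=GWGW D=YGYG B=YBYB
After move 2 (F'): F=WWGG U=WBRR R=GRYR D=OOYG L=OBOW
After move 3 (R'): R=RRGY U=WYRY F=WBGR D=OWYG B=GBOB
After move 4 (F'): F=BRWG U=WYRG R=WROY D=BWYG L=OYOR
After move 5 (U'): U=YGWR F=OYWG R=BROY B=WROB L=GBOR
After move 6 (R'): R=RYBO U=YOWW F=OGWR D=BYYG B=GRWB
After move 7 (F): F=WORG U=YORB R=WYWO D=BRYG L=GBOY
Query 1: D[0] = B
Query 2: U[3] = B
Query 3: D[1] = R

Answer: B B R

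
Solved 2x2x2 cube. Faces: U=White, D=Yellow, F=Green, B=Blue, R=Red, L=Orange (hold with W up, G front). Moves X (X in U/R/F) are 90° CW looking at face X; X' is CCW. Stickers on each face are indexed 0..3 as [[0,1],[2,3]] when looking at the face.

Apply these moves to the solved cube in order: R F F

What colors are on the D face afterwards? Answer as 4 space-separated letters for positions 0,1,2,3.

After move 1 (R): R=RRRR U=WGWG F=GYGY D=YBYB B=WBWB
After move 2 (F): F=GGYY U=WGOO R=WRGR D=RRYB L=OYOB
After move 3 (F): F=YGYG U=WGBY R=OROR D=GWYB L=OROR
Query: D face = GWYB

Answer: G W Y B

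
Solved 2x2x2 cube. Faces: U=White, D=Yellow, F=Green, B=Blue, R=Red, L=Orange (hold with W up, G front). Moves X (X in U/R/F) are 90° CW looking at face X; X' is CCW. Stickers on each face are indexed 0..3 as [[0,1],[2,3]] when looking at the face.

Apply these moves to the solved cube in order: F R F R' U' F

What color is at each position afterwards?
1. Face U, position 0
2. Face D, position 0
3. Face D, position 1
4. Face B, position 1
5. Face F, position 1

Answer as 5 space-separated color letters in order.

Answer: W O G R O

Derivation:
After move 1 (F): F=GGGG U=WWOO R=WRWR D=RRYY L=OYOY
After move 2 (R): R=WWRR U=WGOG F=GRGY D=RBYB B=OBWB
After move 3 (F): F=GGYR U=WGYY R=OWGR D=RWYB L=OROB
After move 4 (R'): R=WROG U=WWYO F=GGYY D=RGYR B=BBWB
After move 5 (U'): U=WOWY F=ORYY R=GGOG B=WRWB L=BBOB
After move 6 (F): F=YOYR U=WOBB R=WGYG D=OGYR L=BROG
Query 1: U[0] = W
Query 2: D[0] = O
Query 3: D[1] = G
Query 4: B[1] = R
Query 5: F[1] = O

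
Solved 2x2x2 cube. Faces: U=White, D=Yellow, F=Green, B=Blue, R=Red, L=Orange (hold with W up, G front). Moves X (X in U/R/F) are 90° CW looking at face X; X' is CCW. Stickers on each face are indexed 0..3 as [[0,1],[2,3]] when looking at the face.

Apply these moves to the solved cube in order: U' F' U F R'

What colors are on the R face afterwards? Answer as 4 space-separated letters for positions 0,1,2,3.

After move 1 (U'): U=WWWW F=OOGG R=GGRR B=RRBB L=BBOO
After move 2 (F'): F=OGOG U=WWGR R=YGYR D=BOYY L=BWOW
After move 3 (U): U=GWRW F=YGOG R=RRYR B=BWBB L=OGOW
After move 4 (F): F=OYGG U=GWWG R=RRWR D=YRYY L=OBOO
After move 5 (R'): R=RRRW U=GBWB F=OWGG D=YYYG B=YWRB
Query: R face = RRRW

Answer: R R R W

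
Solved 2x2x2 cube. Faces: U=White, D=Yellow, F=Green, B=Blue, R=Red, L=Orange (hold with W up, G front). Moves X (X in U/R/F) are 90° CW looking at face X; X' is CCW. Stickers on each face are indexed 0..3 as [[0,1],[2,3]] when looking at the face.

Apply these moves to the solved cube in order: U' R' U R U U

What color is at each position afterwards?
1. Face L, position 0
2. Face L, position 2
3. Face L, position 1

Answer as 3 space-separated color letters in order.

After move 1 (U'): U=WWWW F=OOGG R=GGRR B=RRBB L=BBOO
After move 2 (R'): R=GRGR U=WBWR F=OWGW D=YOYG B=YRYB
After move 3 (U): U=WWRB F=GRGW R=YRGR B=BBYB L=OWOO
After move 4 (R): R=GYRR U=WRRW F=GOGG D=YYYB B=BBWB
After move 5 (U): U=RWWR F=GYGG R=BBRR B=OWWB L=GOOO
After move 6 (U): U=WRRW F=BBGG R=OWRR B=GOWB L=GYOO
Query 1: L[0] = G
Query 2: L[2] = O
Query 3: L[1] = Y

Answer: G O Y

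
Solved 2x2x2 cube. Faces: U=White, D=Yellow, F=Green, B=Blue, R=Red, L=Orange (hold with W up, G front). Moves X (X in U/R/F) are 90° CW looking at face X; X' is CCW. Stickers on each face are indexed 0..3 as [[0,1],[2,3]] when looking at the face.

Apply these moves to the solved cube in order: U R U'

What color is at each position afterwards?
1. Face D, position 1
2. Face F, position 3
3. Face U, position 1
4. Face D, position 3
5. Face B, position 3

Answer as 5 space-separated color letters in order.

After move 1 (U): U=WWWW F=RRGG R=BBRR B=OOBB L=GGOO
After move 2 (R): R=RBRB U=WRWG F=RYGY D=YBYO B=WOWB
After move 3 (U'): U=RGWW F=GGGY R=RYRB B=RBWB L=WOOO
Query 1: D[1] = B
Query 2: F[3] = Y
Query 3: U[1] = G
Query 4: D[3] = O
Query 5: B[3] = B

Answer: B Y G O B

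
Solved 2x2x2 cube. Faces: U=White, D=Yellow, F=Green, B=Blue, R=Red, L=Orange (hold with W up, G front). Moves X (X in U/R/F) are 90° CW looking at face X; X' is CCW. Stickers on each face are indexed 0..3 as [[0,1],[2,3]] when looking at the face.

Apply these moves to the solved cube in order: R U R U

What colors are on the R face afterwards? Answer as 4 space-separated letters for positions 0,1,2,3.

Answer: G O R B

Derivation:
After move 1 (R): R=RRRR U=WGWG F=GYGY D=YBYB B=WBWB
After move 2 (U): U=WWGG F=RRGY R=WBRR B=OOWB L=GYOO
After move 3 (R): R=RWRB U=WRGY F=RBGB D=YWYO B=GOWB
After move 4 (U): U=GWYR F=RWGB R=GORB B=GYWB L=RBOO
Query: R face = GORB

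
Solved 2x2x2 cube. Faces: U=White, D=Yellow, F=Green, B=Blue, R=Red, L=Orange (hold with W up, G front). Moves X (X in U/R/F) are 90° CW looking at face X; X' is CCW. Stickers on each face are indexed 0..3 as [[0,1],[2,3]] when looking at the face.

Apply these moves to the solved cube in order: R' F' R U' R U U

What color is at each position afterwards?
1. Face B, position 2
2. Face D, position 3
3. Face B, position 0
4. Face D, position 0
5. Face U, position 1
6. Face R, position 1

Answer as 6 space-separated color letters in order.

Answer: G Y O O W B

Derivation:
After move 1 (R'): R=RRRR U=WBWB F=GWGW D=YGYG B=YBYB
After move 2 (F'): F=WWGG U=WBRR R=GRYR D=OOYG L=OBOW
After move 3 (R): R=YGRR U=WWRG F=WOGG D=OYYY B=RBBB
After move 4 (U'): U=WGWR F=OBGG R=WORR B=YGBB L=RBOW
After move 5 (R): R=RWRO U=WBWG F=OYGY D=OBYY B=RGGB
After move 6 (U): U=WWGB F=RWGY R=RGRO B=RBGB L=OYOW
After move 7 (U): U=GWBW F=RGGY R=RBRO B=OYGB L=RWOW
Query 1: B[2] = G
Query 2: D[3] = Y
Query 3: B[0] = O
Query 4: D[0] = O
Query 5: U[1] = W
Query 6: R[1] = B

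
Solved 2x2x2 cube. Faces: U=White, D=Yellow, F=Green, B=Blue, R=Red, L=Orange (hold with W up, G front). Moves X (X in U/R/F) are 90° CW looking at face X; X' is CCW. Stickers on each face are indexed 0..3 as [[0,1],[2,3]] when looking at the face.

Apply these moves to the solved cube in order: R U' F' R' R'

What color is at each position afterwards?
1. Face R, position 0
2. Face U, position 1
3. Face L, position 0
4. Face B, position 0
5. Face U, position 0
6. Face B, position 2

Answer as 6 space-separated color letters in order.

After move 1 (R): R=RRRR U=WGWG F=GYGY D=YBYB B=WBWB
After move 2 (U'): U=GGWW F=OOGY R=GYRR B=RRWB L=WBOO
After move 3 (F'): F=OYOG U=GGGR R=BYYR D=BOYB L=WWOW
After move 4 (R'): R=YRBY U=GWGR F=OGOR D=BYYG B=BROB
After move 5 (R'): R=RYYB U=GOGB F=OWOR D=BGYR B=GRYB
Query 1: R[0] = R
Query 2: U[1] = O
Query 3: L[0] = W
Query 4: B[0] = G
Query 5: U[0] = G
Query 6: B[2] = Y

Answer: R O W G G Y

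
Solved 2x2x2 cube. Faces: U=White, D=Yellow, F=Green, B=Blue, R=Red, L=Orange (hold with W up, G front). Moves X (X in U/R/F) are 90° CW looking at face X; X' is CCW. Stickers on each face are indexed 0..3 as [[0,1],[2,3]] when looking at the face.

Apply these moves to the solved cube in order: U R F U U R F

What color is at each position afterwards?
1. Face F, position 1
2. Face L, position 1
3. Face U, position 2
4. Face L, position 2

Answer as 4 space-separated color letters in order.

Answer: W R B O

Derivation:
After move 1 (U): U=WWWW F=RRGG R=BBRR B=OOBB L=GGOO
After move 2 (R): R=RBRB U=WRWG F=RYGY D=YBYO B=WOWB
After move 3 (F): F=GRYY U=WROG R=WBGB D=RRYO L=GYOB
After move 4 (U): U=OWGR F=WBYY R=WOGB B=GYWB L=GROB
After move 5 (U): U=GORW F=WOYY R=GYGB B=GRWB L=WBOB
After move 6 (R): R=GGBY U=GORY F=WRYO D=RWYG B=WROB
After move 7 (F): F=YWOR U=GOBB R=RGYY D=BGYG L=WROW
Query 1: F[1] = W
Query 2: L[1] = R
Query 3: U[2] = B
Query 4: L[2] = O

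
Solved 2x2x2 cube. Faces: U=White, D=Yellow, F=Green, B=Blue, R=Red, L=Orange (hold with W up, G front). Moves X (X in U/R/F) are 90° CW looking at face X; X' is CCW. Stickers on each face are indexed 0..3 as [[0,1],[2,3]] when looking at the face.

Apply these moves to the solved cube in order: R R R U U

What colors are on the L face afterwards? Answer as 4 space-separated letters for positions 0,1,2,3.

After move 1 (R): R=RRRR U=WGWG F=GYGY D=YBYB B=WBWB
After move 2 (R): R=RRRR U=WYWY F=GBGB D=YWYW B=GBGB
After move 3 (R): R=RRRR U=WBWB F=GWGW D=YGYG B=YBYB
After move 4 (U): U=WWBB F=RRGW R=YBRR B=OOYB L=GWOO
After move 5 (U): U=BWBW F=YBGW R=OORR B=GWYB L=RROO
Query: L face = RROO

Answer: R R O O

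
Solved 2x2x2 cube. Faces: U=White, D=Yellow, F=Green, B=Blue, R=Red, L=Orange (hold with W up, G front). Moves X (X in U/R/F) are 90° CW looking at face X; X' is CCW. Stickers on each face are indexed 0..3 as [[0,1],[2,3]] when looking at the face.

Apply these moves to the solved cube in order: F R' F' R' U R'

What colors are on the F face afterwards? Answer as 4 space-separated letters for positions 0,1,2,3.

After move 1 (F): F=GGGG U=WWOO R=WRWR D=RRYY L=OYOY
After move 2 (R'): R=RRWW U=WBOB F=GWGO D=RGYG B=YBRB
After move 3 (F'): F=WOGG U=WBRW R=GRRW D=YYYG L=OBOO
After move 4 (R'): R=RWGR U=WRRY F=WBGW D=YOYG B=GBYB
After move 5 (U): U=RWYR F=RWGW R=GBGR B=OBYB L=WBOO
After move 6 (R'): R=BRGG U=RYYO F=RWGR D=YWYW B=GBOB
Query: F face = RWGR

Answer: R W G R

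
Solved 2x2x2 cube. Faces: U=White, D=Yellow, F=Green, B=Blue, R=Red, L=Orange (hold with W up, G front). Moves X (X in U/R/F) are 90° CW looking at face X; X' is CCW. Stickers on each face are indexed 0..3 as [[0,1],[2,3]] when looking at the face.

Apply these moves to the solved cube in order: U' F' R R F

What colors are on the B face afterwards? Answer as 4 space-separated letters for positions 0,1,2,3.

After move 1 (U'): U=WWWW F=OOGG R=GGRR B=RRBB L=BBOO
After move 2 (F'): F=OGOG U=WWGR R=YGYR D=BOYY L=BWOW
After move 3 (R): R=YYRG U=WGGG F=OOOY D=BBYR B=RRWB
After move 4 (R): R=RYGY U=WOGY F=OBOR D=BWYR B=GRGB
After move 5 (F): F=OORB U=WOWW R=GYYY D=GRYR L=BBOW
Query: B face = GRGB

Answer: G R G B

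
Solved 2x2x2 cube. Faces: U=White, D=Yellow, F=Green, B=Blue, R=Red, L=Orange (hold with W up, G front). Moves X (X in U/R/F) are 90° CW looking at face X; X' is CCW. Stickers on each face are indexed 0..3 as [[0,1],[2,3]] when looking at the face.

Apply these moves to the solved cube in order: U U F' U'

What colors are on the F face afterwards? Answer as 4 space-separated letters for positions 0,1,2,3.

Answer: R W B G

Derivation:
After move 1 (U): U=WWWW F=RRGG R=BBRR B=OOBB L=GGOO
After move 2 (U): U=WWWW F=BBGG R=OORR B=GGBB L=RROO
After move 3 (F'): F=BGBG U=WWOR R=YOYR D=ROYY L=RWOW
After move 4 (U'): U=WRWO F=RWBG R=BGYR B=YOBB L=GGOW
Query: F face = RWBG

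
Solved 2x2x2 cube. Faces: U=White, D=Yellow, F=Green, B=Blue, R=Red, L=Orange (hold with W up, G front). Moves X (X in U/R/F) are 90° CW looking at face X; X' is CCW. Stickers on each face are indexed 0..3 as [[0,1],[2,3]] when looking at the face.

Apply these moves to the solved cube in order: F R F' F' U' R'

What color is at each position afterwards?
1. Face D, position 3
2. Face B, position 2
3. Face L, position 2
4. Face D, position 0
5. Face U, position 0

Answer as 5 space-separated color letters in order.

Answer: G O O G G

Derivation:
After move 1 (F): F=GGGG U=WWOO R=WRWR D=RRYY L=OYOY
After move 2 (R): R=WWRR U=WGOG F=GRGY D=RBYB B=OBWB
After move 3 (F'): F=RYGG U=WGWR R=BWRR D=YYYB L=OGOO
After move 4 (F'): F=YGRG U=WGBR R=YWYR D=GOYB L=OROW
After move 5 (U'): U=GRWB F=ORRG R=YGYR B=YWWB L=OBOW
After move 6 (R'): R=GRYY U=GWWY F=ORRB D=GRYG B=BWOB
Query 1: D[3] = G
Query 2: B[2] = O
Query 3: L[2] = O
Query 4: D[0] = G
Query 5: U[0] = G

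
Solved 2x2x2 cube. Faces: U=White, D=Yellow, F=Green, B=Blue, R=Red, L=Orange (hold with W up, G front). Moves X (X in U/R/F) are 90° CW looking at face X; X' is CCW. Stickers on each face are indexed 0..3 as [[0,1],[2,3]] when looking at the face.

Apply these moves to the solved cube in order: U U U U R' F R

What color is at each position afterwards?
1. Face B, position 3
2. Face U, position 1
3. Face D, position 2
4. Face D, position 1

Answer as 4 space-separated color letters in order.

Answer: B G Y Y

Derivation:
After move 1 (U): U=WWWW F=RRGG R=BBRR B=OOBB L=GGOO
After move 2 (U): U=WWWW F=BBGG R=OORR B=GGBB L=RROO
After move 3 (U): U=WWWW F=OOGG R=GGRR B=RRBB L=BBOO
After move 4 (U): U=WWWW F=GGGG R=RRRR B=BBBB L=OOOO
After move 5 (R'): R=RRRR U=WBWB F=GWGW D=YGYG B=YBYB
After move 6 (F): F=GGWW U=WBOO R=WRBR D=RRYG L=OYOG
After move 7 (R): R=BWRR U=WGOW F=GRWG D=RYYY B=OBBB
Query 1: B[3] = B
Query 2: U[1] = G
Query 3: D[2] = Y
Query 4: D[1] = Y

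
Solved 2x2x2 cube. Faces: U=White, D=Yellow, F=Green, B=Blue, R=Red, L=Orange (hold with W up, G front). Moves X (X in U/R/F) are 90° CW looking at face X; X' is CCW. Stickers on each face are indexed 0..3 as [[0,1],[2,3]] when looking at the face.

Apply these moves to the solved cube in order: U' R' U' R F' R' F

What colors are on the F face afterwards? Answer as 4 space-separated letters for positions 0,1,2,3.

Answer: B O R B

Derivation:
After move 1 (U'): U=WWWW F=OOGG R=GGRR B=RRBB L=BBOO
After move 2 (R'): R=GRGR U=WBWR F=OWGW D=YOYG B=YRYB
After move 3 (U'): U=BRWW F=BBGW R=OWGR B=GRYB L=YROO
After move 4 (R): R=GORW U=BBWW F=BOGG D=YYYG B=WRRB
After move 5 (F'): F=OGBG U=BBGR R=YOYW D=ROYG L=YWOW
After move 6 (R'): R=OWYY U=BRGW F=OBBR D=RGYG B=GROB
After move 7 (F): F=BORB U=BRWW R=GWWY D=YOYG L=YROG
Query: F face = BORB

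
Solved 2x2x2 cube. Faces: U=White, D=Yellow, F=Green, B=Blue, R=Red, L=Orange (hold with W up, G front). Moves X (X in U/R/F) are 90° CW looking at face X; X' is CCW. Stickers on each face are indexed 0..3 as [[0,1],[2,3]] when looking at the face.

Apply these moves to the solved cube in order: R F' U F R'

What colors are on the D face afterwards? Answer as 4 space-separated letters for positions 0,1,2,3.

After move 1 (R): R=RRRR U=WGWG F=GYGY D=YBYB B=WBWB
After move 2 (F'): F=YYGG U=WGRR R=BRYR D=OOYB L=OGOW
After move 3 (U): U=RWRG F=BRGG R=WBYR B=OGWB L=YYOW
After move 4 (F): F=GBGR U=RWWY R=RBGR D=YWYB L=YOOO
After move 5 (R'): R=BRRG U=RWWO F=GWGY D=YBYR B=BGWB
Query: D face = YBYR

Answer: Y B Y R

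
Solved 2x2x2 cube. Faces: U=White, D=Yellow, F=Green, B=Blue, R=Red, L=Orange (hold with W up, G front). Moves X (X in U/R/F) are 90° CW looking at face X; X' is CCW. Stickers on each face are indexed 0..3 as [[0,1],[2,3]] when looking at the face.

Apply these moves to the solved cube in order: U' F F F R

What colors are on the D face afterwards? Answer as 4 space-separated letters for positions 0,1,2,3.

Answer: B B Y R

Derivation:
After move 1 (U'): U=WWWW F=OOGG R=GGRR B=RRBB L=BBOO
After move 2 (F): F=GOGO U=WWOB R=WGWR D=RGYY L=BYOY
After move 3 (F): F=GGOO U=WWYY R=OGBR D=WWYY L=BROG
After move 4 (F): F=OGOG U=WWGR R=YGYR D=BOYY L=BWOW
After move 5 (R): R=YYRG U=WGGG F=OOOY D=BBYR B=RRWB
Query: D face = BBYR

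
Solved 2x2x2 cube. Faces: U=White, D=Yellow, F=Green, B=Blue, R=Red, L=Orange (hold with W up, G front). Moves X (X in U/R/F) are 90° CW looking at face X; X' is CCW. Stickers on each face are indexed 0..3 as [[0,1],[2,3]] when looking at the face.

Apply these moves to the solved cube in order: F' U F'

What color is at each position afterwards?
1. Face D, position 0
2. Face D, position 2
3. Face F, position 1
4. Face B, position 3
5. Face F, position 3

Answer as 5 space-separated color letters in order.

After move 1 (F'): F=GGGG U=WWRR R=YRYR D=OOYY L=OWOW
After move 2 (U): U=RWRW F=YRGG R=BBYR B=OWBB L=GGOW
After move 3 (F'): F=RGYG U=RWBY R=OBOR D=GWYY L=GWOR
Query 1: D[0] = G
Query 2: D[2] = Y
Query 3: F[1] = G
Query 4: B[3] = B
Query 5: F[3] = G

Answer: G Y G B G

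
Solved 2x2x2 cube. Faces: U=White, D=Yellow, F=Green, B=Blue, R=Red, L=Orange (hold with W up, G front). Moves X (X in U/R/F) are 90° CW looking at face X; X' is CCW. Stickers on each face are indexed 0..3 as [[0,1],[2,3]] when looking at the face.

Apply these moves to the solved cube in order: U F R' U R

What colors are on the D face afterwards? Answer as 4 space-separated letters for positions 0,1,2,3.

After move 1 (U): U=WWWW F=RRGG R=BBRR B=OOBB L=GGOO
After move 2 (F): F=GRGR U=WWOG R=WBWR D=RBYY L=GYOY
After move 3 (R'): R=BRWW U=WBOO F=GWGG D=RRYR B=YOBB
After move 4 (U): U=OWOB F=BRGG R=YOWW B=GYBB L=GWOY
After move 5 (R): R=WYWO U=OROG F=BRGR D=RBYG B=BYWB
Query: D face = RBYG

Answer: R B Y G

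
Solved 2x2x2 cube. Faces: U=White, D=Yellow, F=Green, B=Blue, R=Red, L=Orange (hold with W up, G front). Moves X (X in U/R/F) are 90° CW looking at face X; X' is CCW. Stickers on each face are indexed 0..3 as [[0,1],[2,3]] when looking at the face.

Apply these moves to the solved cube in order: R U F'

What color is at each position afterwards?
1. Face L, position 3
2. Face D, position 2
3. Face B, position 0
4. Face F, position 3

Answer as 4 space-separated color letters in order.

Answer: G Y O G

Derivation:
After move 1 (R): R=RRRR U=WGWG F=GYGY D=YBYB B=WBWB
After move 2 (U): U=WWGG F=RRGY R=WBRR B=OOWB L=GYOO
After move 3 (F'): F=RYRG U=WWWR R=BBYR D=YOYB L=GGOG
Query 1: L[3] = G
Query 2: D[2] = Y
Query 3: B[0] = O
Query 4: F[3] = G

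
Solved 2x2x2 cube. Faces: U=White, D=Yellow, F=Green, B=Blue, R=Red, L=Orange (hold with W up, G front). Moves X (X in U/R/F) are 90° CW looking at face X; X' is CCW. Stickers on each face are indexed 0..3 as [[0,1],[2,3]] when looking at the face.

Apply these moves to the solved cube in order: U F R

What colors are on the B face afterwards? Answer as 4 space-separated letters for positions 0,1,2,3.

Answer: G O W B

Derivation:
After move 1 (U): U=WWWW F=RRGG R=BBRR B=OOBB L=GGOO
After move 2 (F): F=GRGR U=WWOG R=WBWR D=RBYY L=GYOY
After move 3 (R): R=WWRB U=WROR F=GBGY D=RBYO B=GOWB
Query: B face = GOWB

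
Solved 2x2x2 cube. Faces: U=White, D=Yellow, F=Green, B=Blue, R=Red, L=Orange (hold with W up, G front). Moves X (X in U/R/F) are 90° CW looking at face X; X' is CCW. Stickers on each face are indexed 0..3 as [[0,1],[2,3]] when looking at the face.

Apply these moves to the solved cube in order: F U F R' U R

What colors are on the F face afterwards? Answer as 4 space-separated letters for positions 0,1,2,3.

After move 1 (F): F=GGGG U=WWOO R=WRWR D=RRYY L=OYOY
After move 2 (U): U=OWOW F=WRGG R=BBWR B=OYBB L=GGOY
After move 3 (F): F=GWGR U=OWYG R=OBWR D=WBYY L=GROR
After move 4 (R'): R=BROW U=OBYO F=GWGG D=WWYR B=YYBB
After move 5 (U): U=YOOB F=BRGG R=YYOW B=GRBB L=GWOR
After move 6 (R): R=OYWY U=YROG F=BWGR D=WBYG B=BROB
Query: F face = BWGR

Answer: B W G R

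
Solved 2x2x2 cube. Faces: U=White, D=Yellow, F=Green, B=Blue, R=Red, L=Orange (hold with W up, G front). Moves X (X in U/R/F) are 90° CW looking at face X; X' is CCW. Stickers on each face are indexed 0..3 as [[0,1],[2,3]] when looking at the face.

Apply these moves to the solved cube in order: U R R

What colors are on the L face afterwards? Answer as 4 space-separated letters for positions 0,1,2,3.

After move 1 (U): U=WWWW F=RRGG R=BBRR B=OOBB L=GGOO
After move 2 (R): R=RBRB U=WRWG F=RYGY D=YBYO B=WOWB
After move 3 (R): R=RRBB U=WYWY F=RBGO D=YWYW B=GORB
Query: L face = GGOO

Answer: G G O O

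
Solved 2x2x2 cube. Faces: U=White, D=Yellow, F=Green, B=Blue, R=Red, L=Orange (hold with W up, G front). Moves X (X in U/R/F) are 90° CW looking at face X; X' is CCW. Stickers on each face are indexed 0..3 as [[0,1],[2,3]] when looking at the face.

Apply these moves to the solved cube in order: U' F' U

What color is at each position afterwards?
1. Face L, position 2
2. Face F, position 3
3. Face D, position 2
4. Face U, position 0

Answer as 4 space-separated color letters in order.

Answer: O G Y G

Derivation:
After move 1 (U'): U=WWWW F=OOGG R=GGRR B=RRBB L=BBOO
After move 2 (F'): F=OGOG U=WWGR R=YGYR D=BOYY L=BWOW
After move 3 (U): U=GWRW F=YGOG R=RRYR B=BWBB L=OGOW
Query 1: L[2] = O
Query 2: F[3] = G
Query 3: D[2] = Y
Query 4: U[0] = G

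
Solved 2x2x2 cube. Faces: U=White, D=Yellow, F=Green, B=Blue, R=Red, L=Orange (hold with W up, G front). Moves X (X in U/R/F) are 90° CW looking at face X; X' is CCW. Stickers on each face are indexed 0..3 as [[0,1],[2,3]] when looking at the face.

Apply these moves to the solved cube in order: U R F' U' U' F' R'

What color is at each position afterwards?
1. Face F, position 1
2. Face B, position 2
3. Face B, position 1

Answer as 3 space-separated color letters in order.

After move 1 (U): U=WWWW F=RRGG R=BBRR B=OOBB L=GGOO
After move 2 (R): R=RBRB U=WRWG F=RYGY D=YBYO B=WOWB
After move 3 (F'): F=YYRG U=WRRR R=BBYB D=GOYO L=GGOW
After move 4 (U'): U=RRWR F=GGRG R=YYYB B=BBWB L=WOOW
After move 5 (U'): U=RRRW F=WORG R=GGYB B=YYWB L=BBOW
After move 6 (F'): F=OGWR U=RRGY R=OGGB D=BWYO L=BWOR
After move 7 (R'): R=GBOG U=RWGY F=ORWY D=BGYR B=OYWB
Query 1: F[1] = R
Query 2: B[2] = W
Query 3: B[1] = Y

Answer: R W Y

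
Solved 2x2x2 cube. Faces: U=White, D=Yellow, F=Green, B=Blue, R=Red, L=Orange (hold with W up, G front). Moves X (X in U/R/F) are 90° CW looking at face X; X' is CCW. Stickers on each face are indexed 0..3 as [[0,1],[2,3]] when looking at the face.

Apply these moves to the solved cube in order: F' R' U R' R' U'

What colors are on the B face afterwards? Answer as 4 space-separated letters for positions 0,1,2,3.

After move 1 (F'): F=GGGG U=WWRR R=YRYR D=OOYY L=OWOW
After move 2 (R'): R=RRYY U=WBRB F=GWGR D=OGYG B=YBOB
After move 3 (U): U=RWBB F=RRGR R=YBYY B=OWOB L=GWOW
After move 4 (R'): R=BYYY U=ROBO F=RWGB D=ORYR B=GWGB
After move 5 (R'): R=YYBY U=RGBG F=ROGO D=OWYB B=RWRB
After move 6 (U'): U=GGRB F=GWGO R=ROBY B=YYRB L=RWOW
Query: B face = YYRB

Answer: Y Y R B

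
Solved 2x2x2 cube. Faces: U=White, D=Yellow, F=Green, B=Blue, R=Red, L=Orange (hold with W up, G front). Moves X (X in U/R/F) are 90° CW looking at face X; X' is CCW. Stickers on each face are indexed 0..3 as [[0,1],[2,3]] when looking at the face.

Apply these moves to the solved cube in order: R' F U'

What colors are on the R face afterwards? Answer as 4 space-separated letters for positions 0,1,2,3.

After move 1 (R'): R=RRRR U=WBWB F=GWGW D=YGYG B=YBYB
After move 2 (F): F=GGWW U=WBOO R=WRBR D=RRYG L=OYOG
After move 3 (U'): U=BOWO F=OYWW R=GGBR B=WRYB L=YBOG
Query: R face = GGBR

Answer: G G B R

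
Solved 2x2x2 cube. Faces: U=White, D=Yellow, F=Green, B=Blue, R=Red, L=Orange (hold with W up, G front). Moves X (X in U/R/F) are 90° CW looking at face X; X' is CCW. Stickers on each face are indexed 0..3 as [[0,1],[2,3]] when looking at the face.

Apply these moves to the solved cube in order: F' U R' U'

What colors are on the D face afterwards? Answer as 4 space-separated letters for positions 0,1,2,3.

After move 1 (F'): F=GGGG U=WWRR R=YRYR D=OOYY L=OWOW
After move 2 (U): U=RWRW F=YRGG R=BBYR B=OWBB L=GGOW
After move 3 (R'): R=BRBY U=RBRO F=YWGW D=ORYG B=YWOB
After move 4 (U'): U=BORR F=GGGW R=YWBY B=BROB L=YWOW
Query: D face = ORYG

Answer: O R Y G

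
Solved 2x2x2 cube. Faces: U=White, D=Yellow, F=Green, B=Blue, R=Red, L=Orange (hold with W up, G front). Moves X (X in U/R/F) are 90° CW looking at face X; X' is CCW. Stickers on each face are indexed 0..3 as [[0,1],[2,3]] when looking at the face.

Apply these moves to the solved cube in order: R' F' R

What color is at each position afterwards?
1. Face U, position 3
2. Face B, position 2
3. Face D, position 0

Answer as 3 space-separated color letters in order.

Answer: G B O

Derivation:
After move 1 (R'): R=RRRR U=WBWB F=GWGW D=YGYG B=YBYB
After move 2 (F'): F=WWGG U=WBRR R=GRYR D=OOYG L=OBOW
After move 3 (R): R=YGRR U=WWRG F=WOGG D=OYYY B=RBBB
Query 1: U[3] = G
Query 2: B[2] = B
Query 3: D[0] = O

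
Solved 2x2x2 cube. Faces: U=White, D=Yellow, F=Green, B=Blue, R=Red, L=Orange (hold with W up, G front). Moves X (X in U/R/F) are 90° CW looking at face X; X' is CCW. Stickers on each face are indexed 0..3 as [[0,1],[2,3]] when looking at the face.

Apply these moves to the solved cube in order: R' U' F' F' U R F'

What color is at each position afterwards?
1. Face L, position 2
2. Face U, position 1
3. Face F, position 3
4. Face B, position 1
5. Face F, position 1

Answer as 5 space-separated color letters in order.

After move 1 (R'): R=RRRR U=WBWB F=GWGW D=YGYG B=YBYB
After move 2 (U'): U=BBWW F=OOGW R=GWRR B=RRYB L=YBOO
After move 3 (F'): F=OWOG U=BBGR R=GWYR D=BOYG L=YWOW
After move 4 (F'): F=WGOO U=BBGY R=OWBR D=WWYG L=YROG
After move 5 (U): U=GBYB F=OWOO R=RRBR B=YRYB L=WGOG
After move 6 (R): R=BRRR U=GWYO F=OWOG D=WYYY B=BRBB
After move 7 (F'): F=WGOO U=GWBR R=YRWR D=GGYY L=WOOY
Query 1: L[2] = O
Query 2: U[1] = W
Query 3: F[3] = O
Query 4: B[1] = R
Query 5: F[1] = G

Answer: O W O R G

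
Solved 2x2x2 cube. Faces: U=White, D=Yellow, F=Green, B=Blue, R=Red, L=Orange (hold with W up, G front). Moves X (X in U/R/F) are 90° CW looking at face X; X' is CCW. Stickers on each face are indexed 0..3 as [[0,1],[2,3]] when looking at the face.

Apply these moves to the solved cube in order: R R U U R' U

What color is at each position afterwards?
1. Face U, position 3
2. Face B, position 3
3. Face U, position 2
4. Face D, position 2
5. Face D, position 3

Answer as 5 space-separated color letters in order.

Answer: G B G Y B

Derivation:
After move 1 (R): R=RRRR U=WGWG F=GYGY D=YBYB B=WBWB
After move 2 (R): R=RRRR U=WYWY F=GBGB D=YWYW B=GBGB
After move 3 (U): U=WWYY F=RRGB R=GBRR B=OOGB L=GBOO
After move 4 (U): U=YWYW F=GBGB R=OORR B=GBGB L=RROO
After move 5 (R'): R=OROR U=YGYG F=GWGW D=YBYB B=WBWB
After move 6 (U): U=YYGG F=ORGW R=WBOR B=RRWB L=GWOO
Query 1: U[3] = G
Query 2: B[3] = B
Query 3: U[2] = G
Query 4: D[2] = Y
Query 5: D[3] = B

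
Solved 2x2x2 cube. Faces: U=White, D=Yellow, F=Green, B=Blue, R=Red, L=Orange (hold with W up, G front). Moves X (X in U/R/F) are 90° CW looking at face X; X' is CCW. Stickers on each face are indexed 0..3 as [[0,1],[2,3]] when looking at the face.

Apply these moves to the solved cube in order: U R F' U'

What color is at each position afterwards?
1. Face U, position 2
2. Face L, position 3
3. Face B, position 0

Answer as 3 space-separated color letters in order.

After move 1 (U): U=WWWW F=RRGG R=BBRR B=OOBB L=GGOO
After move 2 (R): R=RBRB U=WRWG F=RYGY D=YBYO B=WOWB
After move 3 (F'): F=YYRG U=WRRR R=BBYB D=GOYO L=GGOW
After move 4 (U'): U=RRWR F=GGRG R=YYYB B=BBWB L=WOOW
Query 1: U[2] = W
Query 2: L[3] = W
Query 3: B[0] = B

Answer: W W B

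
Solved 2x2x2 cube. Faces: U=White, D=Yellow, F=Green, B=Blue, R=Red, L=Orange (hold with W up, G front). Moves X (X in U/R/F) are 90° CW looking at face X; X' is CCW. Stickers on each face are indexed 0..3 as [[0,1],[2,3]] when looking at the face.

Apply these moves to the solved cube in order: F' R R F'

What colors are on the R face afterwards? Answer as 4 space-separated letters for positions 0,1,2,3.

After move 1 (F'): F=GGGG U=WWRR R=YRYR D=OOYY L=OWOW
After move 2 (R): R=YYRR U=WGRG F=GOGY D=OBYB B=RBWB
After move 3 (R): R=RYRY U=WORY F=GBGB D=OWYR B=GBGB
After move 4 (F'): F=BBGG U=WORR R=WYOY D=WWYR L=OYOR
Query: R face = WYOY

Answer: W Y O Y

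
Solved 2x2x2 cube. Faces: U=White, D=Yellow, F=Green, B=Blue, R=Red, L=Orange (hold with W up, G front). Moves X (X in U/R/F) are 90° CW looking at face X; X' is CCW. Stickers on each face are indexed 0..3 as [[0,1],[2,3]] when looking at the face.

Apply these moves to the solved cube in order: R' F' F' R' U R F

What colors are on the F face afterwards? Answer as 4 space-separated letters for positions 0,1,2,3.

Answer: W R G G

Derivation:
After move 1 (R'): R=RRRR U=WBWB F=GWGW D=YGYG B=YBYB
After move 2 (F'): F=WWGG U=WBRR R=GRYR D=OOYG L=OBOW
After move 3 (F'): F=WGWG U=WBGY R=OROR D=BWYG L=OROR
After move 4 (R'): R=RROO U=WYGY F=WBWY D=BGYG B=GBWB
After move 5 (U): U=GWYY F=RRWY R=GBOO B=ORWB L=WBOR
After move 6 (R): R=OGOB U=GRYY F=RGWG D=BWYO B=YRWB
After move 7 (F): F=WRGG U=GRRB R=YGYB D=OOYO L=WBOW
Query: F face = WRGG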